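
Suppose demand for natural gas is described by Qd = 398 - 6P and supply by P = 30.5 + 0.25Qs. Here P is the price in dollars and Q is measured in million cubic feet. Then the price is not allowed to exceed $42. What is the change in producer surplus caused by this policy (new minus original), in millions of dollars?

Rearranging supply gives Qs = 4P - 122. Without the control the market clears where 398 - 6P = 4P - 122, i.e. P* = 52 and Q* = 86.
The ceiling of 42 is below the equilibrium price 52, so it binds.
At P = 42: Qd = 398 - 6·42 = 146 and Qs = 4·42 - 122 = 46.
Producer surplus without the control is ½ · (52 - 30.5) · 86 = 924.5.
With the ceiling, producers sell 46 units at 42, so PS = ½ · (42 - 30.5) · 46 = 264.5.
Change in producer surplus = 264.5 - 924.5 = -660.

-660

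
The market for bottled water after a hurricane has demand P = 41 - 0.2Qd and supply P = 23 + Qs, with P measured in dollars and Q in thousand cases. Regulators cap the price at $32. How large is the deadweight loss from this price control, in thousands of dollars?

21.6

Rearranging demand gives Qd = 205 - 5P; rearranging supply gives Qs = P - 23. Without the control the market clears where 205 - 5P = P - 23, i.e. P* = 38 and Q* = 15.
Because the ceiling (32) lies below the market-clearing price, it is binding.
At P = 32: Qd = 205 - 5·32 = 45 and Qs = 32 - 23 = 9.
Quantity traded falls to 9. At Q = 9 the demand price is (205 - 9)/5 = 39.2 and the supply price is 23 + 9 = 32.
Deadweight loss = ½ · (39.2 - 32) · (15 - 9) = ½ · 7.2 · 6 = 21.6.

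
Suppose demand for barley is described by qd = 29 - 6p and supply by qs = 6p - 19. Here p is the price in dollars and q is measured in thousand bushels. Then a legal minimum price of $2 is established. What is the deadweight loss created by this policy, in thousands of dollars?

In a free market, 29 - 6p = 6p - 19 gives the equilibrium p* = 4, q* = 5.
Since 2 is below p* = 4, the floor does not bind and the free-market outcome prevails.
Since the control does not bind, no trades are prevented and deadweight loss is zero.

0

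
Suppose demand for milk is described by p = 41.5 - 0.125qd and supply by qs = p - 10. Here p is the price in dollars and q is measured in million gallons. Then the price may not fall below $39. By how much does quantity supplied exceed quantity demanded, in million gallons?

Rearranging demand gives qd = 332 - 8p. Without the control the market clears where 332 - 8p = p - 10, i.e. p* = 38 and q* = 28.
The floor of 39 is above the equilibrium price 38, so it binds.
At p = 39: qd = 332 - 8·39 = 20 and qs = 39 - 10 = 29.
Surplus = qs - qd = 29 - 20 = 9.

9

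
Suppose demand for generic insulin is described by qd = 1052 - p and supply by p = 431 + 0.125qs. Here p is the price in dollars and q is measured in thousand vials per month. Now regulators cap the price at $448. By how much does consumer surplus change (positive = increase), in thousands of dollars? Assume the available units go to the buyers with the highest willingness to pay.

-79456

Rearranging supply gives qs = 8p - 3448. Equilibrium: 1052 - p = 8p - 3448, so 4500 = 9p and p* = 500, q* = 552.
Because the ceiling (448) lies below the market-clearing price, it is binding.
At p = 448: qd = 1052 - 448 = 604 and qs = 8·448 - 3448 = 136.
Consumer surplus without the control is ½ · (1052 - 500) · 552 = 152352.
With the ceiling, 136 units are sold at 448 (assume they go to the highest-value buyers). The demand price at q = 136 is 916, so CS = ½ · [(1052 - 448) + (916 - 448)] · 136 = 72896.
Change in consumer surplus = 72896 - 152352 = -79456.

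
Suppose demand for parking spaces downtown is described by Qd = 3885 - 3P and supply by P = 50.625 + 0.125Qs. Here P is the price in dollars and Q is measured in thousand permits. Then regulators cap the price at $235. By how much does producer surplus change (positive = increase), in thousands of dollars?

Rearranging supply gives Qs = 8P - 405. Equilibrium: 3885 - 3P = 8P - 405, so 4290 = 11P and P* = 390, Q* = 2715.
The ceiling of 235 is below the equilibrium price 390, so it binds.
At P = 235: Qd = 3885 - 3·235 = 3180 and Qs = 8·235 - 405 = 1475.
Producer surplus without the control is ½ · (390 - 50.625) · 2715 = 460701.5625.
With the ceiling, producers sell 1475 units at 235, so PS = ½ · (235 - 50.625) · 1475 = 135976.5625.
Change in producer surplus = 135976.5625 - 460701.5625 = -324725.

-324725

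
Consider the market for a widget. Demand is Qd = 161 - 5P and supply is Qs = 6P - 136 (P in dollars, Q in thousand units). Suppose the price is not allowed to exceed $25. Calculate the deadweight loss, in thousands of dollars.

In a free market, 161 - 5P = 6P - 136 gives the equilibrium P* = 27, Q* = 26.
The ceiling of 25 is below the equilibrium price 27, so it binds.
At P = 25: Qd = 161 - 5·25 = 36 and Qs = 6·25 - 136 = 14.
Quantity traded falls to 14. At Q = 14 the demand price is (161 - 14)/5 = 29.4 and the supply price is (136 + 14)/6 = 25.
Deadweight loss = ½ · (29.4 - 25) · (26 - 14) = ½ · 4.4 · 12 = 26.4.

26.4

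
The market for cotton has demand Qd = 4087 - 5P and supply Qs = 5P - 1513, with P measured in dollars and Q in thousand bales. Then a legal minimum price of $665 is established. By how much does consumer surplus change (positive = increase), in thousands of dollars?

-107572.5

In a free market, 4087 - 5P = 5P - 1513 gives the equilibrium P* = 560, Q* = 1287.
Because the floor (665) lies above the market-clearing price, it is binding.
At P = 665: Qd = 4087 - 5·665 = 762 and Qs = 5·665 - 1513 = 1812.
Consumer surplus without the control is ½ · (817.4 - 560) · 1287 = 165636.9.
With the floor, consumers buy 762 units at 665, so CS = ½ · (817.4 - 665) · 762 = 58064.4.
Change in consumer surplus = 58064.4 - 165636.9 = -107572.5.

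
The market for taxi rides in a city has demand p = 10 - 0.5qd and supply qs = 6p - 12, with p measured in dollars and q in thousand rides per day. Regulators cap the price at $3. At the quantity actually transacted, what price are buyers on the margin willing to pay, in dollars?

Rearranging demand gives qd = 20 - 2p. In a free market, 20 - 2p = 6p - 12 gives the equilibrium p* = 4, q* = 12.
The ceiling of 3 is below the equilibrium price 4, so it binds.
At p = 3: qd = 20 - 2·3 = 14 and qs = 6·3 - 12 = 6.
Only 6 units reach the market. On the demand curve, the marginal buyer's willingness to pay at q = 6 is (20 - 6)/2 = 7.

7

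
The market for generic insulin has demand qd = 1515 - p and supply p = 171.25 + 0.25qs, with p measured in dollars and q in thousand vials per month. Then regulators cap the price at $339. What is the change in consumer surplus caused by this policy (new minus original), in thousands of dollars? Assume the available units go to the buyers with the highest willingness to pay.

-13837

Rearranging supply gives qs = 4p - 685. Setting quantity demanded equal to quantity supplied, 1515 - p = 4p - 685, gives p* = 440 and q* = 1075.
The ceiling of 339 is below the equilibrium price 440, so it binds.
At p = 339: qd = 1515 - 339 = 1176 and qs = 4·339 - 685 = 671.
Consumer surplus without the control is ½ · (1515 - 440) · 1075 = 577812.5.
With the ceiling, 671 units are sold at 339 (assume they go to the highest-value buyers). The demand price at q = 671 is 844, so CS = ½ · [(1515 - 339) + (844 - 339)] · 671 = 563975.5.
Change in consumer surplus = 563975.5 - 577812.5 = -13837.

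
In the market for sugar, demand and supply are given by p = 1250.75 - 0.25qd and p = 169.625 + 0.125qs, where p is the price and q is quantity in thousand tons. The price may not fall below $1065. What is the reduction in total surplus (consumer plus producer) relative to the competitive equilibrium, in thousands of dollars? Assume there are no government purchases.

Rearranging demand gives qd = 5003 - 4p; rearranging supply gives qs = 8p - 1357. Setting quantity demanded equal to quantity supplied, 5003 - 4p = 8p - 1357, gives p* = 530 and q* = 2883.
Since 1065 > 530, the floor is binding.
At p = 1065: qd = 5003 - 4·1065 = 743 and qs = 8·1065 - 1357 = 7163.
Quantity traded falls to 743. At q = 743 the demand price is (5003 - 743)/4 = 1065 and the supply price is (1357 + 743)/8 = 262.5.
Deadweight loss = ½ · (1065 - 262.5) · (2883 - 743) = ½ · 802.5 · 2140 = 858675.

858675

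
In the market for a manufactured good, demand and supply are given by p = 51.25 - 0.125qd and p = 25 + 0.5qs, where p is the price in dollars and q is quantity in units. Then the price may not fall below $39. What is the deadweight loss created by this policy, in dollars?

Rearranging demand gives qd = 410 - 8p; rearranging supply gives qs = 2p - 50. Equilibrium: 410 - 8p = 2p - 50, so 460 = 10p and p* = 46, q* = 42.
Since 39 is below p* = 46, the floor does not bind and the free-market outcome prevails.
Since the control does not bind, no trades are prevented and deadweight loss is zero.

0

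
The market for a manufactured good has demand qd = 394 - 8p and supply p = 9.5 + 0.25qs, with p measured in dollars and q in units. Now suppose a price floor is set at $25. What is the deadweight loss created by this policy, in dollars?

0

Rearranging supply gives qs = 4p - 38. In a free market, 394 - 8p = 4p - 38 gives the equilibrium p* = 36, q* = 106.
The floor of 25 is below the equilibrium price 36, so it is not binding; the market clears at p* = 36, q* = 106.
Since the control does not bind, no trades are prevented and deadweight loss is zero.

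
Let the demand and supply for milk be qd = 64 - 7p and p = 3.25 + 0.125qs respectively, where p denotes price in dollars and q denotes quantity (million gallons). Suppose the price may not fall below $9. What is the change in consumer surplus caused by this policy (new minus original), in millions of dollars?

-34.5

Rearranging supply gives qs = 8p - 26. Setting quantity demanded equal to quantity supplied, 64 - 7p = 8p - 26, gives p* = 6 and q* = 22.
The floor of 9 is above the equilibrium price 6, so it binds.
At p = 9: qd = 64 - 7·9 = 1 and qs = 8·9 - 26 = 46.
Consumer surplus without the control is ½ · (64/7 - 6) · 22 = 242/7.
With the floor, consumers buy 1 units at 9, so CS = ½ · (64/7 - 9) · 1 = 1/14.
Change in consumer surplus = 1/14 - 242/7 = -34.5.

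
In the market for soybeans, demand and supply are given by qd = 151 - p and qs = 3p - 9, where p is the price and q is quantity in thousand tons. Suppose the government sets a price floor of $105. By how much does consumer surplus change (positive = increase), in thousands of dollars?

-5102.5

In a free market, 151 - p = 3p - 9 gives the equilibrium p* = 40, q* = 111.
The floor of 105 is above the equilibrium price 40, so it binds.
At p = 105: qd = 151 - 105 = 46 and qs = 3·105 - 9 = 306.
Consumer surplus without the control is ½ · (151 - 40) · 111 = 6160.5.
With the floor, consumers buy 46 units at 105, so CS = ½ · (151 - 105) · 46 = 1058.
Change in consumer surplus = 1058 - 6160.5 = -5102.5.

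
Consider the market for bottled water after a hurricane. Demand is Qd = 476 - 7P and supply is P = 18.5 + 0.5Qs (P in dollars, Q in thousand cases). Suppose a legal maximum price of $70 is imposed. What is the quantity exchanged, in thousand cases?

77

Rearranging supply gives Qs = 2P - 37. Equilibrium: 476 - 7P = 2P - 37, so 513 = 9P and P* = 57, Q* = 77.
Since 70 is above P* = 57, the ceiling does not bind and the free-market outcome prevails.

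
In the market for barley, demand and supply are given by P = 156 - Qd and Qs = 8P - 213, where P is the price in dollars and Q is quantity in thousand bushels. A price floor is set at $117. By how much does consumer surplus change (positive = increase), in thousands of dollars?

-5852

Rearranging demand gives Qd = 156 - P. Without the control the market clears where 156 - P = 8P - 213, i.e. P* = 41 and Q* = 115.
The floor of 117 is above the equilibrium price 41, so it binds.
At P = 117: Qd = 156 - 117 = 39 and Qs = 8·117 - 213 = 723.
Consumer surplus without the control is ½ · (156 - 41) · 115 = 6612.5.
With the floor, consumers buy 39 units at 117, so CS = ½ · (156 - 117) · 39 = 760.5.
Change in consumer surplus = 760.5 - 6612.5 = -5852.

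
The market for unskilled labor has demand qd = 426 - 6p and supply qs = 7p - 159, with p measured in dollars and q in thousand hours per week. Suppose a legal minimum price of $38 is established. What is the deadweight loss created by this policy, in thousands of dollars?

Equilibrium: 426 - 6p = 7p - 159, so 585 = 13p and p* = 45, q* = 156.
The floor of 38 is below the equilibrium price 45, so it is not binding; the market clears at p* = 45, q* = 156.
Since the control does not bind, no trades are prevented and deadweight loss is zero.

0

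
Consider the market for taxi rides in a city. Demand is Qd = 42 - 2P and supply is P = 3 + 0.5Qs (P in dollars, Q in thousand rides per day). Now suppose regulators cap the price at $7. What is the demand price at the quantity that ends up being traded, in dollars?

Rearranging supply gives Qs = 2P - 6. Setting quantity demanded equal to quantity supplied, 42 - 2P = 2P - 6, gives P* = 12 and Q* = 18.
The ceiling of 7 is below the equilibrium price 12, so it binds.
At P = 7: Qd = 42 - 2·7 = 28 and Qs = 2·7 - 6 = 8.
Only 8 units reach the market. On the demand curve, the marginal buyer's willingness to pay at Q = 8 is (42 - 8)/2 = 17.

17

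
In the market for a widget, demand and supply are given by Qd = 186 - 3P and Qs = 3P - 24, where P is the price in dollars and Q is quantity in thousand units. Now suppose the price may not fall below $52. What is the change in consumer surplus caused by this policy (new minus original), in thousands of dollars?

-943.5

In a free market, 186 - 3P = 3P - 24 gives the equilibrium P* = 35, Q* = 81.
The floor of 52 is above the equilibrium price 35, so it binds.
At P = 52: Qd = 186 - 3·52 = 30 and Qs = 3·52 - 24 = 132.
Consumer surplus without the control is ½ · (62 - 35) · 81 = 1093.5.
With the floor, consumers buy 30 units at 52, so CS = ½ · (62 - 52) · 30 = 150.
Change in consumer surplus = 150 - 1093.5 = -943.5.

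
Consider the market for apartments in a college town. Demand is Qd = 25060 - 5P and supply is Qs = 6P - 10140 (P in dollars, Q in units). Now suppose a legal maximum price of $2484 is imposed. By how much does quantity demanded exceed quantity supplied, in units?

7876

Without the control the market clears where 25060 - 5P = 6P - 10140, i.e. P* = 3200 and Q* = 9060.
Because the ceiling (2484) lies below the market-clearing price, it is binding.
At P = 2484: Qd = 25060 - 5·2484 = 12640 and Qs = 6·2484 - 10140 = 4764.
Shortage = Qd - Qs = 12640 - 4764 = 7876.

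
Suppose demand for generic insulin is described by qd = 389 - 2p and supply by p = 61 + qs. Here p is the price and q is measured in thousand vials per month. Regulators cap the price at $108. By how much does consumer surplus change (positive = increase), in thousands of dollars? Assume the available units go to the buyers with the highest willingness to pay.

1533

Rearranging supply gives qs = p - 61. In a free market, 389 - 2p = p - 61 gives the equilibrium p* = 150, q* = 89.
The ceiling of 108 is below the equilibrium price 150, so it binds.
At p = 108: qd = 389 - 2·108 = 173 and qs = 108 - 61 = 47.
Consumer surplus without the control is ½ · (194.5 - 150) · 89 = 1980.25.
With the ceiling, 47 units are sold at 108 (assume they go to the highest-value buyers). The demand price at q = 47 is 171, so CS = ½ · [(194.5 - 108) + (171 - 108)] · 47 = 3513.25.
Change in consumer surplus = 3513.25 - 1980.25 = 1533.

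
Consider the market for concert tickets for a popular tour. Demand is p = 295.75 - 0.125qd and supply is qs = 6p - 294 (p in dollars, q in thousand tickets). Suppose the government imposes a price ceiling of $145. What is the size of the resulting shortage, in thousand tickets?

Rearranging demand gives qd = 2366 - 8p. In a free market, 2366 - 8p = 6p - 294 gives the equilibrium p* = 190, q* = 846.
Since 145 < 190, the ceiling is binding.
At p = 145: qd = 2366 - 8·145 = 1206 and qs = 6·145 - 294 = 576.
Shortage = qd - qs = 1206 - 576 = 630.

630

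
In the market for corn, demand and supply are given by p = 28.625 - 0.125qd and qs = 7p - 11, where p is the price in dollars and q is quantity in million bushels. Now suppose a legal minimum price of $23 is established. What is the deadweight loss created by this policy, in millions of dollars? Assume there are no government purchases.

420

Rearranging demand gives qd = 229 - 8p. Setting quantity demanded equal to quantity supplied, 229 - 8p = 7p - 11, gives p* = 16 and q* = 101.
The floor of 23 is above the equilibrium price 16, so it binds.
At p = 23: qd = 229 - 8·23 = 45 and qs = 7·23 - 11 = 150.
Quantity traded falls to 45. At q = 45 the demand price is (229 - 45)/8 = 23 and the supply price is (11 + 45)/7 = 8.
Deadweight loss = ½ · (23 - 8) · (101 - 45) = ½ · 15 · 56 = 420.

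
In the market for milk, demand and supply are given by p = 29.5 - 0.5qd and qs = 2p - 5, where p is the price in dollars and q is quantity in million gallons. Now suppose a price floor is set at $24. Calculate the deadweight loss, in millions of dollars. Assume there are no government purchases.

Rearranging demand gives qd = 59 - 2p. In a free market, 59 - 2p = 2p - 5 gives the equilibrium p* = 16, q* = 27.
Because the floor (24) lies above the market-clearing price, it is binding.
At p = 24: qd = 59 - 2·24 = 11 and qs = 2·24 - 5 = 43.
Quantity traded falls to 11. At q = 11 the demand price is (59 - 11)/2 = 24 and the supply price is (5 + 11)/2 = 8.
Deadweight loss = ½ · (24 - 8) · (27 - 11) = ½ · 16 · 16 = 128.

128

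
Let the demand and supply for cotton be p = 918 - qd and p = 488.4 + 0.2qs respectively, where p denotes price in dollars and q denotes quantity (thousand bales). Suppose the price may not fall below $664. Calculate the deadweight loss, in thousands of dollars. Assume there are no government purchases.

6489.6

Rearranging demand gives qd = 918 - p; rearranging supply gives qs = 5p - 2442. Setting quantity demanded equal to quantity supplied, 918 - p = 5p - 2442, gives p* = 560 and q* = 358.
The floor of 664 is above the equilibrium price 560, so it binds.
At p = 664: qd = 918 - 664 = 254 and qs = 5·664 - 2442 = 878.
Quantity traded falls to 254. At q = 254 the demand price is 918 - 254 = 664 and the supply price is (2442 + 254)/5 = 539.2.
Deadweight loss = ½ · (664 - 539.2) · (358 - 254) = ½ · 124.8 · 104 = 6489.6.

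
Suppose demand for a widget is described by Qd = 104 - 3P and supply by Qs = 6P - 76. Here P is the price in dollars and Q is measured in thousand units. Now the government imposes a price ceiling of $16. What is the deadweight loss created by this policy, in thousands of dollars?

144

Without the control the market clears where 104 - 3P = 6P - 76, i.e. P* = 20 and Q* = 44.
The ceiling of 16 is below the equilibrium price 20, so it binds.
At P = 16: Qd = 104 - 3·16 = 56 and Qs = 6·16 - 76 = 20.
Quantity traded falls to 20. At Q = 20 the demand price is (104 - 20)/3 = 28 and the supply price is (76 + 20)/6 = 16.
Deadweight loss = ½ · (28 - 16) · (44 - 20) = ½ · 12 · 24 = 144.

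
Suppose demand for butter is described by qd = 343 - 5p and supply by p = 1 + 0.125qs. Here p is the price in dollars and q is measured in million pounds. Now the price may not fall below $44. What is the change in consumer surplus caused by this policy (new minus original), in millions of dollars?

-2813.5

Rearranging supply gives qs = 8p - 8. Setting quantity demanded equal to quantity supplied, 343 - 5p = 8p - 8, gives p* = 27 and q* = 208.
Because the floor (44) lies above the market-clearing price, it is binding.
At p = 44: qd = 343 - 5·44 = 123 and qs = 8·44 - 8 = 344.
Consumer surplus without the control is ½ · (68.6 - 27) · 208 = 4326.4.
With the floor, consumers buy 123 units at 44, so CS = ½ · (68.6 - 44) · 123 = 1512.9.
Change in consumer surplus = 1512.9 - 4326.4 = -2813.5.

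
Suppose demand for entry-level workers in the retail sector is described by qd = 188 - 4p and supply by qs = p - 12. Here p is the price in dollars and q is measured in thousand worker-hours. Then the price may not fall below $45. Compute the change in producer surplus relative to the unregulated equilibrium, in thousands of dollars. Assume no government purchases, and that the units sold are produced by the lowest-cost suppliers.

Without the control the market clears where 188 - 4p = p - 12, i.e. p* = 40 and q* = 28.
Since 45 > 40, the floor is binding.
At p = 45: qd = 188 - 4·45 = 8 and qs = 45 - 12 = 33.
Producer surplus without the control is ½ · (40 - 12) · 28 = 392.
With the floor, 8 units are sold at 45. The supply price at q = 8 is 20, so PS = ½ · [(45 - 12) + (45 - 20)] · 8 = 232.
Change in producer surplus = 232 - 392 = -160.

-160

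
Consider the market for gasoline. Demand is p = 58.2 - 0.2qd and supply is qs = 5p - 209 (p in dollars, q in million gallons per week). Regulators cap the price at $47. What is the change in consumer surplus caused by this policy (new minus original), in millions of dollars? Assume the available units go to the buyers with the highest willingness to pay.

55.5

Rearranging demand gives qd = 291 - 5p. Equilibrium: 291 - 5p = 5p - 209, so 500 = 10p and p* = 50, q* = 41.
Since 47 < 50, the ceiling is binding.
At p = 47: qd = 291 - 5·47 = 56 and qs = 5·47 - 209 = 26.
Consumer surplus without the control is ½ · (58.2 - 50) · 41 = 168.1.
With the ceiling, 26 units are sold at 47 (assume they go to the highest-value buyers). The demand price at q = 26 is 53, so CS = ½ · [(58.2 - 47) + (53 - 47)] · 26 = 223.6.
Change in consumer surplus = 223.6 - 168.1 = 55.5.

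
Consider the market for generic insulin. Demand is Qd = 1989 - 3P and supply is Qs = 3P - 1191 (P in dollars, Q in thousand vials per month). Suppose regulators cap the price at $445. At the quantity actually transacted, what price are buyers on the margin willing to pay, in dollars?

Setting quantity demanded equal to quantity supplied, 1989 - 3P = 3P - 1191, gives P* = 530 and Q* = 399.
The ceiling of 445 is below the equilibrium price 530, so it binds.
At P = 445: Qd = 1989 - 3·445 = 654 and Qs = 3·445 - 1191 = 144.
Only 144 units reach the market. On the demand curve, the marginal buyer's willingness to pay at Q = 144 is (1989 - 144)/3 = 615.

615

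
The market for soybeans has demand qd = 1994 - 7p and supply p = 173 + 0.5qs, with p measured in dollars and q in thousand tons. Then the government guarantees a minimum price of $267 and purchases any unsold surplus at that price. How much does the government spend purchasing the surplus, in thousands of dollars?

Rearranging supply gives qs = 2p - 346. Without the control the market clears where 1994 - 7p = 2p - 346, i.e. p* = 260 and q* = 174.
Because the floor (267) lies above the market-clearing price, it is binding.
At p = 267: qd = 1994 - 7·267 = 125 and qs = 2·267 - 346 = 188.
Surplus = qs - qd = 63.
Government expenditure = surplus × support price = 63 × 267 = 16821.

16821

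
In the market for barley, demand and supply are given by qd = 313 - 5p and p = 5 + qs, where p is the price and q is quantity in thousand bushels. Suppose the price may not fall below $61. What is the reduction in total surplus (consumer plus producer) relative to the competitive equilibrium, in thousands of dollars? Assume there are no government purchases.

Rearranging supply gives qs = p - 5. Equilibrium: 313 - 5p = p - 5, so 318 = 6p and p* = 53, q* = 48.
Because the floor (61) lies above the market-clearing price, it is binding.
At p = 61: qd = 313 - 5·61 = 8 and qs = 61 - 5 = 56.
Quantity traded falls to 8. At q = 8 the demand price is (313 - 8)/5 = 61 and the supply price is 5 + 8 = 13.
Deadweight loss = ½ · (61 - 13) · (48 - 8) = ½ · 48 · 40 = 960.

960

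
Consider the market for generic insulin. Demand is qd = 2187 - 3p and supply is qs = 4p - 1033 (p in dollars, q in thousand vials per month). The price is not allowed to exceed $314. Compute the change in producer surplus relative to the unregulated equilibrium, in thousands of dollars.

-75190

Without the control the market clears where 2187 - 3p = 4p - 1033, i.e. p* = 460 and q* = 807.
Because the ceiling (314) lies below the market-clearing price, it is binding.
At p = 314: qd = 2187 - 3·314 = 1245 and qs = 4·314 - 1033 = 223.
Producer surplus without the control is ½ · (460 - 258.25) · 807 = 81406.125.
With the ceiling, producers sell 223 units at 314, so PS = ½ · (314 - 258.25) · 223 = 6216.125.
Change in producer surplus = 6216.125 - 81406.125 = -75190.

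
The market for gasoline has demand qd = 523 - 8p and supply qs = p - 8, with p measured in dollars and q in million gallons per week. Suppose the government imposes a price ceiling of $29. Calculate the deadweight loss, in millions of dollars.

Without the control the market clears where 523 - 8p = p - 8, i.e. p* = 59 and q* = 51.
Because the ceiling (29) lies below the market-clearing price, it is binding.
At p = 29: qd = 523 - 8·29 = 291 and qs = 29 - 8 = 21.
Quantity traded falls to 21. At q = 21 the demand price is (523 - 21)/8 = 62.75 and the supply price is 8 + 21 = 29.
Deadweight loss = ½ · (62.75 - 29) · (51 - 21) = ½ · 33.75 · 30 = 506.25.

506.25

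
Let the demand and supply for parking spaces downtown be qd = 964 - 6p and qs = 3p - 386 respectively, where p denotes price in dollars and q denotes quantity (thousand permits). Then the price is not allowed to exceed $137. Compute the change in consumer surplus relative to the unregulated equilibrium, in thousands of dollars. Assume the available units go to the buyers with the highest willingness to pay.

Setting quantity demanded equal to quantity supplied, 964 - 6p = 3p - 386, gives p* = 150 and q* = 64.
The ceiling of 137 is below the equilibrium price 150, so it binds.
At p = 137: qd = 964 - 6·137 = 142 and qs = 3·137 - 386 = 25.
Consumer surplus without the control is ½ · (482/3 - 150) · 64 = 1024/3.
With the ceiling, 25 units are sold at 137 (assume they go to the highest-value buyers). The demand price at q = 25 is 156.5, so CS = ½ · [(482/3 - 137) + (156.5 - 137)] · 25 = 6475/12.
Change in consumer surplus = 6475/12 - 1024/3 = 198.25.

198.25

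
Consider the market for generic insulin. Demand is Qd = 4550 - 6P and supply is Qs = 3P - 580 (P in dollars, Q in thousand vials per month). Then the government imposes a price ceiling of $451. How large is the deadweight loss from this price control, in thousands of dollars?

In a free market, 4550 - 6P = 3P - 580 gives the equilibrium P* = 570, Q* = 1130.
The ceiling of 451 is below the equilibrium price 570, so it binds.
At P = 451: Qd = 4550 - 6·451 = 1844 and Qs = 3·451 - 580 = 773.
Quantity traded falls to 773. At Q = 773 the demand price is (4550 - 773)/6 = 629.5 and the supply price is (580 + 773)/3 = 451.
Deadweight loss = ½ · (629.5 - 451) · (1130 - 773) = ½ · 178.5 · 357 = 31862.25.

31862.25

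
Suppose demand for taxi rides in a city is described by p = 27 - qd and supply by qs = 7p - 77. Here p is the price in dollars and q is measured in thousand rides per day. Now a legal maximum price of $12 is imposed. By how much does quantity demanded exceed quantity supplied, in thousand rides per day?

Rearranging demand gives qd = 27 - p. Equilibrium: 27 - p = 7p - 77, so 104 = 8p and p* = 13, q* = 14.
The ceiling of 12 is below the equilibrium price 13, so it binds.
At p = 12: qd = 27 - 12 = 15 and qs = 7·12 - 77 = 7.
Shortage = qd - qs = 15 - 7 = 8.

8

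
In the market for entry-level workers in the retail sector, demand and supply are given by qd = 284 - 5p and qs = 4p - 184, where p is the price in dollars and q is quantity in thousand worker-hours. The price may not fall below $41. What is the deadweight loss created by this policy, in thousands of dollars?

0

Equilibrium: 284 - 5p = 4p - 184, so 468 = 9p and p* = 52, q* = 24.
The floor of 41 is below the equilibrium price 52, so it is not binding; the market clears at p* = 52, q* = 24.
Since the control does not bind, no trades are prevented and deadweight loss is zero.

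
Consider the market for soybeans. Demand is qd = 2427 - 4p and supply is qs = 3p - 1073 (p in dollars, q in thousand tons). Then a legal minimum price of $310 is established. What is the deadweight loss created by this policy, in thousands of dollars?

0

Equilibrium: 2427 - 4p = 3p - 1073, so 3500 = 7p and p* = 500, q* = 427.
The floor of 310 is below the equilibrium price 500, so it is not binding; the market clears at p* = 500, q* = 427.
Since the control does not bind, no trades are prevented and deadweight loss is zero.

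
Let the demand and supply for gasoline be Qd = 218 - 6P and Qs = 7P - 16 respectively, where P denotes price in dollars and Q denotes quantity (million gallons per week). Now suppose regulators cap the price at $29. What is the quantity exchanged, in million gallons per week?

In a free market, 218 - 6P = 7P - 16 gives the equilibrium P* = 18, Q* = 110.
The ceiling of 29 is above the equilibrium price 18, so it is not binding; the market clears at P* = 18, Q* = 110.

110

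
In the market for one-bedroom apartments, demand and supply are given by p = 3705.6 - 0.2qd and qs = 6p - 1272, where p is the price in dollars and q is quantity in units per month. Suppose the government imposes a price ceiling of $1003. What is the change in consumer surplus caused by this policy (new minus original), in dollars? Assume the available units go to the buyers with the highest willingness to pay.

Rearranging demand gives qd = 18528 - 5p. Without the control the market clears where 18528 - 5p = 6p - 1272, i.e. p* = 1800 and q* = 9528.
Because the ceiling (1003) lies below the market-clearing price, it is binding.
At p = 1003: qd = 18528 - 5·1003 = 13513 and qs = 6·1003 - 1272 = 4746.
Consumer surplus without the control is ½ · (3705.6 - 1800) · 9528 = 9078278.4.
With the ceiling, 4746 units are sold at 1003 (assume they go to the highest-value buyers). The demand price at q = 4746 is 2756.4, so CS = ½ · [(3705.6 - 1003) + (2756.4 - 1003)] · 4746 = 10574088.
Change in consumer surplus = 10574088 - 9078278.4 = 1495809.6.

1495809.6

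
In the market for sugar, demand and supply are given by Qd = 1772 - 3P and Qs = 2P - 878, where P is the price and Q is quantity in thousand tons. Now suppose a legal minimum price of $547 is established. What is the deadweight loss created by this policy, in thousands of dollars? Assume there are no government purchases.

1083.75

In a free market, 1772 - 3P = 2P - 878 gives the equilibrium P* = 530, Q* = 182.
Because the floor (547) lies above the market-clearing price, it is binding.
At P = 547: Qd = 1772 - 3·547 = 131 and Qs = 2·547 - 878 = 216.
Quantity traded falls to 131. At Q = 131 the demand price is (1772 - 131)/3 = 547 and the supply price is (878 + 131)/2 = 504.5.
Deadweight loss = ½ · (547 - 504.5) · (182 - 131) = ½ · 42.5 · 51 = 1083.75.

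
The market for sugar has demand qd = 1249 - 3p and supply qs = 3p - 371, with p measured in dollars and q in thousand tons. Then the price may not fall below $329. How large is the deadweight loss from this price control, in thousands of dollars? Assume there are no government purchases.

10443

Without the control the market clears where 1249 - 3p = 3p - 371, i.e. p* = 270 and q* = 439.
Since 329 > 270, the floor is binding.
At p = 329: qd = 1249 - 3·329 = 262 and qs = 3·329 - 371 = 616.
Quantity traded falls to 262. At q = 262 the demand price is (1249 - 262)/3 = 329 and the supply price is (371 + 262)/3 = 211.
Deadweight loss = ½ · (329 - 211) · (439 - 262) = ½ · 118 · 177 = 10443.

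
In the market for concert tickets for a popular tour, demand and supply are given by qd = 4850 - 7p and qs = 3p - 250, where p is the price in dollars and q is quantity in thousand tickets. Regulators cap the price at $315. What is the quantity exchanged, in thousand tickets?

695

In a free market, 4850 - 7p = 3p - 250 gives the equilibrium p* = 510, q* = 1280.
The ceiling of 315 is below the equilibrium price 510, so it binds.
At p = 315: qd = 4850 - 7·315 = 2645 and qs = 3·315 - 250 = 695.
The quantity actually transacted is the short side, supply: 695.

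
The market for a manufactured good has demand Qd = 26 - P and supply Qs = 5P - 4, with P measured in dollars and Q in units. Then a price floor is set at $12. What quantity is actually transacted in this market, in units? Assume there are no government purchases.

Setting quantity demanded equal to quantity supplied, 26 - P = 5P - 4, gives P* = 5 and Q* = 21.
Because the floor (12) lies above the market-clearing price, it is binding.
At P = 12: Qd = 26 - 12 = 14 and Qs = 5·12 - 4 = 56.
The quantity actually transacted is the short side, demand: 14.

14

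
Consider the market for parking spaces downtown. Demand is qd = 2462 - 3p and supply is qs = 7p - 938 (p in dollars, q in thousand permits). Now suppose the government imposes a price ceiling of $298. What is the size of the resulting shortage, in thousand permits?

420

Setting quantity demanded equal to quantity supplied, 2462 - 3p = 7p - 938, gives p* = 340 and q* = 1442.
Since 298 < 340, the ceiling is binding.
At p = 298: qd = 2462 - 3·298 = 1568 and qs = 7·298 - 938 = 1148.
Shortage = qd - qs = 1568 - 1148 = 420.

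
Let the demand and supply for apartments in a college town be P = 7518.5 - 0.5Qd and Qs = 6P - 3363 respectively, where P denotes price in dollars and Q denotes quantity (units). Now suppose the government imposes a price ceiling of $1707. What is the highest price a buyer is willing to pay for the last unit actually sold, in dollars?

Rearranging demand gives Qd = 15037 - 2P. Equilibrium: 15037 - 2P = 6P - 3363, so 18400 = 8P and P* = 2300, Q* = 10437.
Since 1707 < 2300, the ceiling is binding.
At P = 1707: Qd = 15037 - 2·1707 = 11623 and Qs = 6·1707 - 3363 = 6879.
Only 6879 units reach the market. On the demand curve, the marginal buyer's willingness to pay at Q = 6879 is (15037 - 6879)/2 = 4079.

4079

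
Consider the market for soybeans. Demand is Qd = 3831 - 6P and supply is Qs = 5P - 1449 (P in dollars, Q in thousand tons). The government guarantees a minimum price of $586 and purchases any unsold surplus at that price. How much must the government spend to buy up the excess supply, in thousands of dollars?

683276

Equilibrium: 3831 - 6P = 5P - 1449, so 5280 = 11P and P* = 480, Q* = 951.
The floor of 586 is above the equilibrium price 480, so it binds.
At P = 586: Qd = 3831 - 6·586 = 315 and Qs = 5·586 - 1449 = 1481.
Surplus = Qs - Qd = 1166.
Government expenditure = surplus × support price = 1166 × 586 = 683276.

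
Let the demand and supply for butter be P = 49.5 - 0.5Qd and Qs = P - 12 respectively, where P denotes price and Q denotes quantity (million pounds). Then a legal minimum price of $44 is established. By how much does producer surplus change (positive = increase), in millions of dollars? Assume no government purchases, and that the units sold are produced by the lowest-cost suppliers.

-21

Rearranging demand gives Qd = 99 - 2P. Equilibrium: 99 - 2P = P - 12, so 111 = 3P and P* = 37, Q* = 25.
Since 44 > 37, the floor is binding.
At P = 44: Qd = 99 - 2·44 = 11 and Qs = 44 - 12 = 32.
Producer surplus without the control is ½ · (37 - 12) · 25 = 312.5.
With the floor, 11 units are sold at 44. The supply price at Q = 11 is 23, so PS = ½ · [(44 - 12) + (44 - 23)] · 11 = 291.5.
Change in producer surplus = 291.5 - 312.5 = -21.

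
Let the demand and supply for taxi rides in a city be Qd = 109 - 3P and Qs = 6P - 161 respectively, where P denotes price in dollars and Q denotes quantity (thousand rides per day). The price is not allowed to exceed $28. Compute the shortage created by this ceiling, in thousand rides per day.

Without the control the market clears where 109 - 3P = 6P - 161, i.e. P* = 30 and Q* = 19.
Because the ceiling (28) lies below the market-clearing price, it is binding.
At P = 28: Qd = 109 - 3·28 = 25 and Qs = 6·28 - 161 = 7.
Shortage = Qd - Qs = 25 - 7 = 18.

18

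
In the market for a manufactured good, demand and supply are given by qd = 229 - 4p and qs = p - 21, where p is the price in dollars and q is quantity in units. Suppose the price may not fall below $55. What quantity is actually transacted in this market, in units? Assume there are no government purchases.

Setting quantity demanded equal to quantity supplied, 229 - 4p = p - 21, gives p* = 50 and q* = 29.
Because the floor (55) lies above the market-clearing price, it is binding.
At p = 55: qd = 229 - 4·55 = 9 and qs = 55 - 21 = 34.
The quantity actually transacted is the short side, demand: 9.

9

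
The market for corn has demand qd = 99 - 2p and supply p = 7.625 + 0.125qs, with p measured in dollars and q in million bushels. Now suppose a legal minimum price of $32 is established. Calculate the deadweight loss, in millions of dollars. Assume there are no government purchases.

Rearranging supply gives qs = 8p - 61. Without the control the market clears where 99 - 2p = 8p - 61, i.e. p* = 16 and q* = 67.
Because the floor (32) lies above the market-clearing price, it is binding.
At p = 32: qd = 99 - 2·32 = 35 and qs = 8·32 - 61 = 195.
Quantity traded falls to 35. At q = 35 the demand price is (99 - 35)/2 = 32 and the supply price is (61 + 35)/8 = 12.
Deadweight loss = ½ · (32 - 12) · (67 - 35) = ½ · 20 · 32 = 320.

320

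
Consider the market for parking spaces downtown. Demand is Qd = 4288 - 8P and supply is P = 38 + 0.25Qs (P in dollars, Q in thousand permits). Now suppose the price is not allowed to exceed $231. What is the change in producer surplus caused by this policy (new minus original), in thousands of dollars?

-145950

Rearranging supply gives Qs = 4P - 152. Setting quantity demanded equal to quantity supplied, 4288 - 8P = 4P - 152, gives P* = 370 and Q* = 1328.
The ceiling of 231 is below the equilibrium price 370, so it binds.
At P = 231: Qd = 4288 - 8·231 = 2440 and Qs = 4·231 - 152 = 772.
Producer surplus without the control is ½ · (370 - 38) · 1328 = 220448.
With the ceiling, producers sell 772 units at 231, so PS = ½ · (231 - 38) · 772 = 74498.
Change in producer surplus = 74498 - 220448 = -145950.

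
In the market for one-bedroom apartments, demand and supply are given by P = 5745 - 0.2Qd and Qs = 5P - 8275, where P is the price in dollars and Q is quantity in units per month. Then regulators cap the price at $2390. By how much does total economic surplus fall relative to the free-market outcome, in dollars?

Rearranging demand gives Qd = 28725 - 5P. Setting quantity demanded equal to quantity supplied, 28725 - 5P = 5P - 8275, gives P* = 3700 and Q* = 10225.
Because the ceiling (2390) lies below the market-clearing price, it is binding.
At P = 2390: Qd = 28725 - 5·2390 = 16775 and Qs = 5·2390 - 8275 = 3675.
Quantity traded falls to 3675. At Q = 3675 the demand price is (28725 - 3675)/5 = 5010 and the supply price is (8275 + 3675)/5 = 2390.
Deadweight loss = ½ · (5010 - 2390) · (10225 - 3675) = ½ · 2620 · 6550 = 8580500.

8580500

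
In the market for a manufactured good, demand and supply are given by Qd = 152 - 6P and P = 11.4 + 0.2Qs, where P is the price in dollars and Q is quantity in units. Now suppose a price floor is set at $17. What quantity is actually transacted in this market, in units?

38

Rearranging supply gives Qs = 5P - 57. Equilibrium: 152 - 6P = 5P - 57, so 209 = 11P and P* = 19, Q* = 38.
Since 17 is below P* = 19, the floor does not bind and the free-market outcome prevails.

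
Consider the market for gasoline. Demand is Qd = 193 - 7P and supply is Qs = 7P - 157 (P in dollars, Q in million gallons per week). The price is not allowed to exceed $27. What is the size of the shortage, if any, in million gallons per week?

Setting quantity demanded equal to quantity supplied, 193 - 7P = 7P - 157, gives P* = 25 and Q* = 18.
Since 27 is above P* = 25, the ceiling does not bind and the free-market outcome prevails.
Since the control does not bind, there is no shortage.

0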